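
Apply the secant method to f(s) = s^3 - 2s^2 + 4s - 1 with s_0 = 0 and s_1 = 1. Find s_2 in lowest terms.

f(0) = -1, f(1) = 2. s_2 = 1 - 2·(1 - 0)/(2 - (-1)) = 1/3.

1/3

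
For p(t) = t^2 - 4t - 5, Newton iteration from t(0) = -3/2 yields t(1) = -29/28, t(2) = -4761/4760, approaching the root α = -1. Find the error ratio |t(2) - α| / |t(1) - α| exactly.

t(1) - α = -29/28 - (-1) = -29/28 + 1 = -1/28, so |t(1) - α| = 1/28.
t(2) - α = -4761/4760 - (-1) = -4761/4760 + 1 = -1/4760, so |t(2) - α| = 1/4760.
Ratio = (1/4760) / (1/28) = 1/170.

1/170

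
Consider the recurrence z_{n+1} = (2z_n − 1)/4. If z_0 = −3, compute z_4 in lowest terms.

−21/32

z_1 = (2·(−3) − 1)/4 = −7/4.
z_2 = (2·(−7/4) − 1)/4 = −9/8.
z_3 = (2·(−9/8) − 1)/4 = −13/16.
z_4 = (2·(−13/16) − 1)/4 = −21/32.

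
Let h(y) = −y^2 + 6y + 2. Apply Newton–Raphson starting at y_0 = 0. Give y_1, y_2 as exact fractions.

y_1 = −1/3, y_2 = −19/60

h'(y) = −2y + 6.
h(0) = 2, h'(0) = 6, so y_1 = 0 − 2/6 = −1/3.
h(−1/3) = −1/9, h'(−1/3) = 20/3, so y_2 = (−1/3) − (−1/9)/(20/3) = −19/60.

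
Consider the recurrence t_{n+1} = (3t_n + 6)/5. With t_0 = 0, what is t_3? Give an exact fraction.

294/125

t_1 = (3·0 + 6)/5 = 6/5.
t_2 = (3·(6/5) + 6)/5 = 48/25.
t_3 = (3·(48/25) + 6)/5 = 294/125.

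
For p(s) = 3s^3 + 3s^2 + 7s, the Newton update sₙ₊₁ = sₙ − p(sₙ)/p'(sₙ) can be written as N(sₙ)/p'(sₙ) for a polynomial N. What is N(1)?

p'(s) = 9s^2 + 6s + 7.
N(s) = s·p'(s) − p(s) = s·(9s^2 + 6s + 7) − (3s^3 + 3s^2 + 7s) = 6s^3 + 3s^2.
N(1) = 9.

9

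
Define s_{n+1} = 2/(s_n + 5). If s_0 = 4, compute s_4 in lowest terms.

506/1359

s_1 = 2/(4 + 5) = 2/9.
s_2 = 2/(2/9 + 5) = 18/47.
s_3 = 2/(18/47 + 5) = 94/253.
s_4 = 2/(94/253 + 5) = 506/1359.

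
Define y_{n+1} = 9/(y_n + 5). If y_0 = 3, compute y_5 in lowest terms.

y_1 = 9/(3 + 5) = 9/8.
y_2 = 9/(9/8 + 5) = 72/49.
y_3 = 9/(72/49 + 5) = 441/317.
y_4 = 9/(441/317 + 5) = 2853/2026.
y_5 = 9/(2853/2026 + 5) = 18234/12983.

18234/12983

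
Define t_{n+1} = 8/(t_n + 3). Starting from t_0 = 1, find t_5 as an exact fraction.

t_1 = 8/(1 + 3) = 2.
t_2 = 8/(2 + 3) = 8/5.
t_3 = 8/(8/5 + 3) = 40/23.
t_4 = 8/(40/23 + 3) = 184/109.
t_5 = 8/(184/109 + 3) = 872/511.

872/511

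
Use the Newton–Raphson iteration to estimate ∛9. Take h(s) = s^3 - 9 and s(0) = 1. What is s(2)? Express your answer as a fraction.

2905/1089

h'(s) = 3s^2.
h(1) = -8, h'(1) = 3, so s(1) = 1 - (-8)/3 = 11/3.
h(11/3) = 1088/27, h'(11/3) = 121/3, so s(2) = (11/3) - (1088/27)/(121/3) = 2905/1089.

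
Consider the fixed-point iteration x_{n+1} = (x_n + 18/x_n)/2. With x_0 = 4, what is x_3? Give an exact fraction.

665857/156944

x_1 = (4 + 18/4)/2 = 17/4.
x_2 = (17/4 + 18/(17/4))/2 = 577/136.
x_3 = (577/136 + 18/(577/136))/2 = 665857/156944.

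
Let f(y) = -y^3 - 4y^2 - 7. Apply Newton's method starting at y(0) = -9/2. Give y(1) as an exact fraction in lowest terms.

f'(y) = -3y^2 - 8y.
f(-9/2) = 25/8, f'(-9/2) = -99/4, so y(1) = (-9/2) - (25/8)/(-99/4) = -433/99.

-433/99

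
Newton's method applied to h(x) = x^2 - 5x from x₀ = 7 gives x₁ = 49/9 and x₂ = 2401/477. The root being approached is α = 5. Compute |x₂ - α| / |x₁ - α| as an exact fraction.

4/53

x₁ - α = 49/9 - 5 = 4/9, so |x₁ - α| = 4/9.
x₂ - α = 2401/477 - 5 = 16/477, so |x₂ - α| = 16/477.
Ratio = (16/477) / (4/9) = 4/53.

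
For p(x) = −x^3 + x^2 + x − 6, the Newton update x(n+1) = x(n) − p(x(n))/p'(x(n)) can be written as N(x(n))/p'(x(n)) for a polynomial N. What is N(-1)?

p'(x) = −3x^2 + 2x + 1.
N(x) = x·p'(x) − p(x) = x·(−3x^2 + 2x + 1) − (−x^3 + x^2 + x − 6) = −2x^3 + x^2 + 6.
N(-1) = 9.

9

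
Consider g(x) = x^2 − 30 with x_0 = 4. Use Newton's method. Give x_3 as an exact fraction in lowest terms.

2033761/371312

g'(x) = 2x.
g(4) = −14, g'(4) = 8, so x_1 = 4 − (−14)/8 = 23/4.
g(23/4) = 49/16, g'(23/4) = 23/2, so x_2 = (23/4) − (49/16)/(23/2) = 1009/184.
g(1009/184) = 2401/33856, g'(1009/184) = 1009/92, so x_3 = (1009/184) − (2401/33856)/(1009/92) = 2033761/371312.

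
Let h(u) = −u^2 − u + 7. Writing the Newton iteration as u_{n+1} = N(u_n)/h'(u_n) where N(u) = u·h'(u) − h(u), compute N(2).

h'(u) = −2u − 1.
N(u) = u·h'(u) − h(u) = u·(−2u − 1) − (−u^2 − u + 7) = −u^2 − 7.
N(2) = −11.

−11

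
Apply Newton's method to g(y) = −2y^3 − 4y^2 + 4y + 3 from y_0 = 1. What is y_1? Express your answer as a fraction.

g'(y) = −6y^2 − 8y + 4.
g(1) = 1, g'(1) = −10, so y_1 = 1 − 1/(−10) = 11/10.

11/10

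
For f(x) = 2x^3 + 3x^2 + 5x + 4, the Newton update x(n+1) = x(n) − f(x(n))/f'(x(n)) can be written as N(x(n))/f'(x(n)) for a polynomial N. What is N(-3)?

−85

f'(x) = 6x^2 + 6x + 5.
N(x) = x·f'(x) − f(x) = x·(6x^2 + 6x + 5) − (2x^3 + 3x^2 + 5x + 4) = 4x^3 + 3x^2 − 4.
N(-3) = −85.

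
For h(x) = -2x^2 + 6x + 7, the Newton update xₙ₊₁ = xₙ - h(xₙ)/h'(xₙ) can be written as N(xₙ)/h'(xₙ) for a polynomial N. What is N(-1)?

h'(x) = -4x + 6.
N(x) = x·h'(x) - h(x) = x·(-4x + 6) - (-2x^2 + 6x + 7) = -2x^2 - 7.
N(-1) = -9.

-9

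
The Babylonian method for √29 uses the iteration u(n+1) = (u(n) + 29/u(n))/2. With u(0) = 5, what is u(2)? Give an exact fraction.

u(1) = (5 + 29/5)/2 = 27/5.
u(2) = (27/5 + 29/(27/5))/2 = 727/135.

727/135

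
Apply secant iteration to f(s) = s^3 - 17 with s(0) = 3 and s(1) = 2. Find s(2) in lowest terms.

47/19

f(3) = 10, f(2) = -9. s(2) = 2 - (-9)·(2 - 3)/((-9) - 10) = 47/19.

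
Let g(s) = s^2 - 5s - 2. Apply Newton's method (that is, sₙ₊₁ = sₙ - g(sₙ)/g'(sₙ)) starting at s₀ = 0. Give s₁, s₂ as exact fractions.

g'(s) = 2s - 5.
g(0) = -2, g'(0) = -5, so s₁ = 0 - (-2)/(-5) = -2/5.
g(-2/5) = 4/25, g'(-2/5) = -29/5, so s₂ = (-2/5) - (4/25)/(-29/5) = -54/145.

s₁ = -2/5, s₂ = -54/145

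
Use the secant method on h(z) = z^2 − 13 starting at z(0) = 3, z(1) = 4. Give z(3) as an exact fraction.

191/53

h(3) = −4, h(4) = 3. z(2) = 4 − 3·(4 − 3)/(3 − (−4)) = 25/7.
h(4) = 3, h(25/7) = −12/49. z(3) = (25/7) − (−12/49)·((25/7) − 4)/((−12/49) − 3) = 191/53.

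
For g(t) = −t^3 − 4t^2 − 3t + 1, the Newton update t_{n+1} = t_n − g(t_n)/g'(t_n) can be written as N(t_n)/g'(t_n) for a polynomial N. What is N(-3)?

g'(t) = −3t^2 − 8t − 3.
N(t) = t·g'(t) − g(t) = t·(−3t^2 − 8t − 3) − (−t^3 − 4t^2 − 3t + 1) = −2t^3 − 4t^2 − 1.
N(-3) = 17.

17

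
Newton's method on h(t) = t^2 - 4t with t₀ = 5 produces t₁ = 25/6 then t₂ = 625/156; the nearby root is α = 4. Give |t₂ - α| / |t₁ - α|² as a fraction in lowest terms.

t₁ - α = 25/6 - 4 = 1/6, so |t₁ - α| = 1/6.
t₂ - α = 625/156 - 4 = 1/156, so |t₂ - α| = 1/156.
|t₁ - α|² = 1/36.
Ratio = (1/156) / (1/36) = 3/13.

3/13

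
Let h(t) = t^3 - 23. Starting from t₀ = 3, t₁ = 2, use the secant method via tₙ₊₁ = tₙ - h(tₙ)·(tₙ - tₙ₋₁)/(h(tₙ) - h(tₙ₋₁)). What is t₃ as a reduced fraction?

5983/2089

h(3) = 4, h(2) = -15. t₂ = 2 - (-15)·(2 - 3)/((-15) - 4) = 53/19.
h(2) = -15, h(53/19) = -8880/6859. t₃ = (53/19) - (-8880/6859)·((53/19) - 2)/((-8880/6859) - (-15)) = 5983/2089.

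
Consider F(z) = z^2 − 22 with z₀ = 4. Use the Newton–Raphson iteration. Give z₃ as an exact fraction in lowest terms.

1016657/216752

F'(z) = 2z.
F(4) = −6, F'(4) = 8, so z₁ = 4 − (−6)/8 = 19/4.
F(19/4) = 9/16, F'(19/4) = 19/2, so z₂ = (19/4) − (9/16)/(19/2) = 713/152.
F(713/152) = 81/23104, F'(713/152) = 713/76, so z₃ = (713/152) − (81/23104)/(713/76) = 1016657/216752.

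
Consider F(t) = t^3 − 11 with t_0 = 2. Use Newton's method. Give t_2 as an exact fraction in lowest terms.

F'(t) = 3t^2.
F(2) = −3, F'(2) = 12, so t_1 = 2 − (−3)/12 = 9/4.
F(9/4) = 25/64, F'(9/4) = 243/16, so t_2 = (9/4) − (25/64)/(243/16) = 1081/486.

1081/486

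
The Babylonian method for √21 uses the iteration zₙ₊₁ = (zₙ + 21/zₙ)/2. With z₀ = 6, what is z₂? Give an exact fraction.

z₁ = (6 + 21/6)/2 = 19/4.
z₂ = (19/4 + 21/(19/4))/2 = 697/152.

697/152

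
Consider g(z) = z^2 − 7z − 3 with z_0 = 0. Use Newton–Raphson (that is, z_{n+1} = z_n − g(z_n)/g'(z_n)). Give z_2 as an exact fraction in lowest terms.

g'(z) = 2z − 7.
g(0) = −3, g'(0) = −7, so z_1 = 0 − (−3)/(−7) = −3/7.
g(−3/7) = 9/49, g'(−3/7) = −55/7, so z_2 = (−3/7) − (9/49)/(−55/7) = −156/385.

−156/385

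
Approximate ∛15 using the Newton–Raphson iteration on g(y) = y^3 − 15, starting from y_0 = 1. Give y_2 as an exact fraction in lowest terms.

10231/2601

g'(y) = 3y^2.
g(1) = −14, g'(1) = 3, so y_1 = 1 − (−14)/3 = 17/3.
g(17/3) = 4508/27, g'(17/3) = 289/3, so y_2 = (17/3) − (4508/27)/(289/3) = 10231/2601.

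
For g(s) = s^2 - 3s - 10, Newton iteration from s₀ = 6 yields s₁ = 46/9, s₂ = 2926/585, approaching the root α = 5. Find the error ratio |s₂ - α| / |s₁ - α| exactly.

s₁ - α = 46/9 - 5 = 1/9, so |s₁ - α| = 1/9.
s₂ - α = 2926/585 - 5 = 1/585, so |s₂ - α| = 1/585.
Ratio = (1/585) / (1/9) = 1/65.

1/65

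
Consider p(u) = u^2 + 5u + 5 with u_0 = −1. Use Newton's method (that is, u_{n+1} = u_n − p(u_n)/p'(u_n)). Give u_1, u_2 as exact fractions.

p'(u) = 2u + 5.
p(−1) = 1, p'(−1) = 3, so u_1 = (−1) − 1/3 = −4/3.
p(−4/3) = 1/9, p'(−4/3) = 7/3, so u_2 = (−4/3) − (1/9)/(7/3) = −29/21.

u_1 = −4/3, u_2 = −29/21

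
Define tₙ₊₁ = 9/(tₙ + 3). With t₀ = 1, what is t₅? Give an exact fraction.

54/29

t₁ = 9/(1 + 3) = 9/4.
t₂ = 9/(9/4 + 3) = 12/7.
t₃ = 9/(12/7 + 3) = 21/11.
t₄ = 9/(21/11 + 3) = 11/6.
t₅ = 9/(11/6 + 3) = 54/29.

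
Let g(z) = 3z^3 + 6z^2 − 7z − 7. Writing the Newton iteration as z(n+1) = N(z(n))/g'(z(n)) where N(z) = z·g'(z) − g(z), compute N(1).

19

g'(z) = 9z^2 + 12z − 7.
N(z) = z·g'(z) − g(z) = z·(9z^2 + 12z − 7) − (3z^3 + 6z^2 − 7z − 7) = 6z^3 + 6z^2 + 7.
N(1) = 19.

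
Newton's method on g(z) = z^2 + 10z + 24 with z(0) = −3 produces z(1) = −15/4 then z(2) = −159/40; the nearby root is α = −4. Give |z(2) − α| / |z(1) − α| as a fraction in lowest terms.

1/10

z(1) − α = −15/4 − (−4) = −15/4 + 4 = 1/4, so |z(1) − α| = 1/4.
z(2) − α = −159/40 − (−4) = −159/40 + 4 = 1/40, so |z(2) − α| = 1/40.
Ratio = (1/40) / (1/4) = 1/10.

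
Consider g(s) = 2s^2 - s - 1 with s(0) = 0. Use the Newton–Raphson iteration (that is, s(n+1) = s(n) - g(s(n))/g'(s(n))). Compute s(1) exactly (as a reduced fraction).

g'(s) = 4s - 1.
g(0) = -1, g'(0) = -1, so s(1) = 0 - (-1)/(-1) = -1.

-1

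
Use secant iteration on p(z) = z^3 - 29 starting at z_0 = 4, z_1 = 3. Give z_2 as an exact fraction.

p(4) = 35, p(3) = -2. z_2 = 3 - (-2)·(3 - 4)/((-2) - 35) = 113/37.

113/37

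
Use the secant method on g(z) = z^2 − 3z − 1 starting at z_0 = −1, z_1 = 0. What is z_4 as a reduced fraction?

−56/185

g(−1) = 3, g(0) = −1. z_2 = 0 − (−1)·(0 − (−1))/((−1) − 3) = −1/4.
g(0) = −1, g(−1/4) = −3/16. z_3 = (−1/4) − (−3/16)·((−1/4) − 0)/((−3/16) − (−1)) = −4/13.
g(−1/4) = −3/16, g(−4/13) = 3/169. z_4 = (−4/13) − (3/169)·((−4/13) − (−1/4))/((3/169) − (−3/16)) = −56/185.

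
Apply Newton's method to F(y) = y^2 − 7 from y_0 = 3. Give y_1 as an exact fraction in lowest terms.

8/3

F'(y) = 2y.
F(3) = 2, F'(3) = 6, so y_1 = 3 − 2/6 = 8/3.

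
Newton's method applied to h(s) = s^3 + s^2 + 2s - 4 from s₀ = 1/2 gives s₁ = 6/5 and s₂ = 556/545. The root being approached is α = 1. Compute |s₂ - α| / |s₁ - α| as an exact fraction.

11/109

s₁ - α = 6/5 - 1 = 1/5, so |s₁ - α| = 1/5.
s₂ - α = 556/545 - 1 = 11/545, so |s₂ - α| = 11/545.
Ratio = (11/545) / (1/5) = 11/109.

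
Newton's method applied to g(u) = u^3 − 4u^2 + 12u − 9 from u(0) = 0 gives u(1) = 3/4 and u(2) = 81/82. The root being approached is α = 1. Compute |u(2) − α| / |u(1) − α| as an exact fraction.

2/41

u(1) − α = 3/4 − 1 = −1/4, so |u(1) − α| = 1/4.
u(2) − α = 81/82 − 1 = −1/82, so |u(2) − α| = 1/82.
Ratio = (1/82) / (1/4) = 2/41.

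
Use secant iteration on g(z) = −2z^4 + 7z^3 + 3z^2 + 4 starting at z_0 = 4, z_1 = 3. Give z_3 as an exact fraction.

g(4) = −12, g(3) = 58. z_2 = 3 − 58·(3 − 4)/(58 − (−12)) = 134/35.
g(3) = 58, g(134/35) = 16650408/1500625. z_3 = (134/35) − (16650408/1500625)·((134/35) − 3)/((16650408/1500625) − 58) = 4884022/1213549.

4884022/1213549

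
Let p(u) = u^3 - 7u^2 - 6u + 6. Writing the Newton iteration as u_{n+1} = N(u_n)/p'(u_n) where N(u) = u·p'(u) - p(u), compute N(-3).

-123

p'(u) = 3u^2 - 14u - 6.
N(u) = u·p'(u) - p(u) = u·(3u^2 - 14u - 6) - (u^3 - 7u^2 - 6u + 6) = 2u^3 - 7u^2 - 6.
N(-3) = -123.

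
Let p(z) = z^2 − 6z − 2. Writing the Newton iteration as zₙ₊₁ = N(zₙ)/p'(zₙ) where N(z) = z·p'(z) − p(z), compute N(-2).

6

p'(z) = 2z − 6.
N(z) = z·p'(z) − p(z) = z·(2z − 6) − (z^2 − 6z − 2) = z^2 + 2.
N(-2) = 6.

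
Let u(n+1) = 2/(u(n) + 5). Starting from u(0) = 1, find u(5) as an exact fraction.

u(1) = 2/(1 + 5) = 1/3.
u(2) = 2/(1/3 + 5) = 3/8.
u(3) = 2/(3/8 + 5) = 16/43.
u(4) = 2/(16/43 + 5) = 86/231.
u(5) = 2/(86/231 + 5) = 462/1241.

462/1241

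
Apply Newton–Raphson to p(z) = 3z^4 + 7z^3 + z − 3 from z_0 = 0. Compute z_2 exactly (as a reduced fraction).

555/257

p'(z) = 12z^3 + 21z^2 + 1.
p(0) = −3, p'(0) = 1, so z_1 = 0 − (−3)/1 = 3.
p(3) = 432, p'(3) = 514, so z_2 = 3 − 432/514 = 555/257.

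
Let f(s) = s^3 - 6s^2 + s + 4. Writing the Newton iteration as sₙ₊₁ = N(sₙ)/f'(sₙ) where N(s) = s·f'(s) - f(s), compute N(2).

f'(s) = 3s^2 - 12s + 1.
N(s) = s·f'(s) - f(s) = s·(3s^2 - 12s + 1) - (s^3 - 6s^2 + s + 4) = 2s^3 - 6s^2 - 4.
N(2) = -12.

-12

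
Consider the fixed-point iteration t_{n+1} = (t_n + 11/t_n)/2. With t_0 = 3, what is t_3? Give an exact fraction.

t_1 = (3 + 11/3)/2 = 10/3.
t_2 = (10/3 + 11/(10/3))/2 = 199/60.
t_3 = (199/60 + 11/(199/60))/2 = 79201/23880.

79201/23880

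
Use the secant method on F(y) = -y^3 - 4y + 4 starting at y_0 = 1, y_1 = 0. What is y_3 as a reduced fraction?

25/29

F(1) = -1, F(0) = 4. y_2 = 0 - 4·(0 - 1)/(4 - (-1)) = 4/5.
F(0) = 4, F(4/5) = 36/125. y_3 = (4/5) - (36/125)·((4/5) - 0)/((36/125) - 4) = 25/29.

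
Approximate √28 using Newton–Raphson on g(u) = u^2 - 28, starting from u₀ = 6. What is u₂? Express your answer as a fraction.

g'(u) = 2u.
g(6) = 8, g'(6) = 12, so u₁ = 6 - 8/12 = 16/3.
g(16/3) = 4/9, g'(16/3) = 32/3, so u₂ = (16/3) - (4/9)/(32/3) = 127/24.

127/24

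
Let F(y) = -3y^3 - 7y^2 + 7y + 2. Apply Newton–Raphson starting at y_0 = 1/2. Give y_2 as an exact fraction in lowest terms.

F'(y) = -9y^2 - 14y + 7.
F(1/2) = 27/8, F'(1/2) = -9/4, so y_1 = (1/2) - (27/8)/(-9/4) = 2.
F(2) = -36, F'(2) = -57, so y_2 = 2 - (-36)/(-57) = 26/19.

26/19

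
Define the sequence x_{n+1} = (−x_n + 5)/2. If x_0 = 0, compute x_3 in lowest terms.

15/8

x_1 = (−0 + 5)/2 = 5/2.
x_2 = (−(5/2) + 5)/2 = 5/4.
x_3 = (−(5/4) + 5)/2 = 15/8.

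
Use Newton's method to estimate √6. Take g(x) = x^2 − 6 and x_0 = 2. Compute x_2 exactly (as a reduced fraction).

49/20

g'(x) = 2x.
g(2) = −2, g'(2) = 4, so x_1 = 2 − (−2)/4 = 5/2.
g(5/2) = 1/4, g'(5/2) = 5, so x_2 = (5/2) − (1/4)/5 = 49/20.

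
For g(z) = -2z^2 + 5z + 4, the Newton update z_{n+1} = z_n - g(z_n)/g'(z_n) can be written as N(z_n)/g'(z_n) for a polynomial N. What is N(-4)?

g'(z) = -4z + 5.
N(z) = z·g'(z) - g(z) = z·(-4z + 5) - (-2z^2 + 5z + 4) = -2z^2 - 4.
N(-4) = -36.

-36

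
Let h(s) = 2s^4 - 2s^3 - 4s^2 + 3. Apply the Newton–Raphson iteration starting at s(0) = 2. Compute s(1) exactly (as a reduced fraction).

h'(s) = 8s^3 - 6s^2 - 8s.
h(2) = 3, h'(2) = 24, so s(1) = 2 - 3/24 = 15/8.

15/8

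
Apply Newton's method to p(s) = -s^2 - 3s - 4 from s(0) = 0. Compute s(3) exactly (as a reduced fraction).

-364/93

p'(s) = -2s - 3.
p(0) = -4, p'(0) = -3, so s(1) = 0 - (-4)/(-3) = -4/3.
p(-4/3) = -16/9, p'(-4/3) = -1/3, so s(2) = (-4/3) - (-16/9)/(-1/3) = -20/3.
p(-20/3) = -256/9, p'(-20/3) = 31/3, so s(3) = (-20/3) - (-256/9)/(31/3) = -364/93.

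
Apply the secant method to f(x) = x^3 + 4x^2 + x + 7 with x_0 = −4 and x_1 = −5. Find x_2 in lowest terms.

−107/26

f(−4) = 3, f(−5) = −23. x_2 = (−5) − (−23)·((−5) − (−4))/((−23) − 3) = −107/26.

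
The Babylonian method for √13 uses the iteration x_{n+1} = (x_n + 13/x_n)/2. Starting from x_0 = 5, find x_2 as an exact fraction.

x_1 = (5 + 13/5)/2 = 19/5.
x_2 = (19/5 + 13/(19/5))/2 = 343/95.

343/95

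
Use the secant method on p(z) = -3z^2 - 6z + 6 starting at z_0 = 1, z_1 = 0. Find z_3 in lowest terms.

3/4

p(1) = -3, p(0) = 6. z_2 = 0 - 6·(0 - 1)/(6 - (-3)) = 2/3.
p(0) = 6, p(2/3) = 2/3. z_3 = (2/3) - (2/3)·((2/3) - 0)/((2/3) - 6) = 3/4.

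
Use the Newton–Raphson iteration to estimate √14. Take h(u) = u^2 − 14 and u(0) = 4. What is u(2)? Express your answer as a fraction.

h'(u) = 2u.
h(4) = 2, h'(4) = 8, so u(1) = 4 − 2/8 = 15/4.
h(15/4) = 1/16, h'(15/4) = 15/2, so u(2) = (15/4) − (1/16)/(15/2) = 449/120.

449/120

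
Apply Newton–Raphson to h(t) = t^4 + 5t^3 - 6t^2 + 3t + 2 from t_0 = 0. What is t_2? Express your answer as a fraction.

h'(t) = 4t^3 + 15t^2 - 12t + 3.
h(0) = 2, h'(0) = 3, so t_1 = 0 - 2/3 = -2/3.
h(-2/3) = -320/81, h'(-2/3) = 445/27, so t_2 = (-2/3) - (-320/81)/(445/27) = -38/89.

-38/89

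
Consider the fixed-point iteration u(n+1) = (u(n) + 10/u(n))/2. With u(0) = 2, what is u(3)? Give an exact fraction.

15761/4984

u(1) = (2 + 10/2)/2 = 7/2.
u(2) = (7/2 + 10/(7/2))/2 = 89/28.
u(3) = (89/28 + 10/(89/28))/2 = 15761/4984.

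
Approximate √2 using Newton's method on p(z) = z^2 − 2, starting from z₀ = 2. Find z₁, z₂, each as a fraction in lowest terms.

z₁ = 3/2, z₂ = 17/12

p'(z) = 2z.
p(2) = 2, p'(2) = 4, so z₁ = 2 − 2/4 = 3/2.
p(3/2) = 1/4, p'(3/2) = 3, so z₂ = (3/2) − (1/4)/3 = 17/12.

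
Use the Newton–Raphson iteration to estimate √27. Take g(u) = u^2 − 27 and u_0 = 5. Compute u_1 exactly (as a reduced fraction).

26/5

g'(u) = 2u.
g(5) = −2, g'(5) = 10, so u_1 = 5 − (−2)/10 = 26/5.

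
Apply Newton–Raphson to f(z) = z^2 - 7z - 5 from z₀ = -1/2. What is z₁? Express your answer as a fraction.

f'(z) = 2z - 7.
f(-1/2) = -5/4, f'(-1/2) = -8, so z₁ = (-1/2) - (-5/4)/(-8) = -21/32.

-21/32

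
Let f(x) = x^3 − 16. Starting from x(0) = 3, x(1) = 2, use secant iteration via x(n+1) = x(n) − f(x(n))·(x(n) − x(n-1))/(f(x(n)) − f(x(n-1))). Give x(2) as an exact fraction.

46/19

f(3) = 11, f(2) = −8. x(2) = 2 − (−8)·(2 − 3)/((−8) − 11) = 46/19.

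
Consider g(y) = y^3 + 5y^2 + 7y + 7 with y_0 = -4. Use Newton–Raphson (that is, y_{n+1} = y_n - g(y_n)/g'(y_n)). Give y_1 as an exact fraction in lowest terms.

g'(y) = 3y^2 + 10y + 7.
g(-4) = -5, g'(-4) = 15, so y_1 = (-4) - (-5)/15 = -11/3.

-11/3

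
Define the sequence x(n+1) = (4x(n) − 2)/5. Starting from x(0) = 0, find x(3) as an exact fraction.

−122/125

x(1) = (4·0 − 2)/5 = −2/5.
x(2) = (4·(−2/5) − 2)/5 = −18/25.
x(3) = (4·(−18/25) − 2)/5 = −122/125.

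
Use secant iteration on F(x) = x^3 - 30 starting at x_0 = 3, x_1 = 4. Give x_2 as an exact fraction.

F(3) = -3, F(4) = 34. x_2 = 4 - 34·(4 - 3)/(34 - (-3)) = 114/37.

114/37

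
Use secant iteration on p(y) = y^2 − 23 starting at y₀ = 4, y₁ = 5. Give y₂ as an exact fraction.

p(4) = −7, p(5) = 2. y₂ = 5 − 2·(5 − 4)/(2 − (−7)) = 43/9.

43/9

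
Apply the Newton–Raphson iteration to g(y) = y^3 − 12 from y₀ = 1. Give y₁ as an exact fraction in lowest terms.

14/3

g'(y) = 3y^2.
g(1) = −11, g'(1) = 3, so y₁ = 1 − (−11)/3 = 14/3.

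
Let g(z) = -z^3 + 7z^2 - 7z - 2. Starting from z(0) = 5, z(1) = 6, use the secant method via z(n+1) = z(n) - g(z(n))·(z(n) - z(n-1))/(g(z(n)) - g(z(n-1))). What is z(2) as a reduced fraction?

118/21

g(5) = 13, g(6) = -8. z(2) = 6 - (-8)·(6 - 5)/((-8) - 13) = 118/21.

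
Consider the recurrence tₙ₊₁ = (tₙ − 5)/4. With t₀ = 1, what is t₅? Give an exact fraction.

t₁ = (1 − 5)/4 = −1.
t₂ = ((−1) − 5)/4 = −3/2.
t₃ = ((−3/2) − 5)/4 = −13/8.
t₄ = ((−13/8) − 5)/4 = −53/32.
t₅ = ((−53/32) − 5)/4 = −213/128.

−213/128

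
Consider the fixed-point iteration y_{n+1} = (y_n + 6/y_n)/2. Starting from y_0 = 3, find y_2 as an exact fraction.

y_1 = (3 + 6/3)/2 = 5/2.
y_2 = (5/2 + 6/(5/2))/2 = 49/20.

49/20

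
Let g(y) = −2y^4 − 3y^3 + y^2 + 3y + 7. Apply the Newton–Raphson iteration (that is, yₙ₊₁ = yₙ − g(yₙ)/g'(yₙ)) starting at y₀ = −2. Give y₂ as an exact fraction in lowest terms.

−43057/22992

g'(y) = −8y^3 − 9y^2 + 2y + 3.
g(−2) = −3, g'(−2) = 27, so y₁ = (−2) − (−3)/27 = −17/9.
g(−17/9) = −2234/6561, g'(−17/9) = 15328/729, so y₂ = (−17/9) − (−2234/6561)/(15328/729) = −43057/22992.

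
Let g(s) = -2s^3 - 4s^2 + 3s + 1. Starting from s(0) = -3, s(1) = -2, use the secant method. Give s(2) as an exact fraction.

g(-3) = 10, g(-2) = -5. s(2) = (-2) - (-5)·((-2) - (-3))/((-5) - 10) = -7/3.

-7/3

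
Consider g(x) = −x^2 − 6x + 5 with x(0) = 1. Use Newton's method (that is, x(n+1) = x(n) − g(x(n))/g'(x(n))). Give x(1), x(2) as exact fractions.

g'(x) = −2x − 6.
g(1) = −2, g'(1) = −8, so x(1) = 1 − (−2)/(−8) = 3/4.
g(3/4) = −1/16, g'(3/4) = −15/2, so x(2) = (3/4) − (−1/16)/(−15/2) = 89/120.

x(1) = 3/4, x(2) = 89/120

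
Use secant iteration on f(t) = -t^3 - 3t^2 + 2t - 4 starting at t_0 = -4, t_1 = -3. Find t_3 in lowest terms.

-1112/289

f(-4) = 4, f(-3) = -10. t_2 = (-3) - (-10)·((-3) - (-4))/((-10) - 4) = -26/7.
f(-3) = -10, f(-26/7) = -540/343. t_3 = (-26/7) - (-540/343)·((-26/7) - (-3))/((-540/343) - (-10)) = -1112/289.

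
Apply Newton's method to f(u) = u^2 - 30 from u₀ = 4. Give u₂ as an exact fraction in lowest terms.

f'(u) = 2u.
f(4) = -14, f'(4) = 8, so u₁ = 4 - (-14)/8 = 23/4.
f(23/4) = 49/16, f'(23/4) = 23/2, so u₂ = (23/4) - (49/16)/(23/2) = 1009/184.

1009/184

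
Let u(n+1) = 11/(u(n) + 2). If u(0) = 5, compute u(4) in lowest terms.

u(1) = 11/(5 + 2) = 11/7.
u(2) = 11/(11/7 + 2) = 77/25.
u(3) = 11/(77/25 + 2) = 275/127.
u(4) = 11/(275/127 + 2) = 1397/529.

1397/529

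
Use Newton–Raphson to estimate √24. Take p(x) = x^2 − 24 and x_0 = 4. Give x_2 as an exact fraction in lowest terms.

p'(x) = 2x.
p(4) = −8, p'(4) = 8, so x_1 = 4 − (−8)/8 = 5.
p(5) = 1, p'(5) = 10, so x_2 = 5 − 1/10 = 49/10.

49/10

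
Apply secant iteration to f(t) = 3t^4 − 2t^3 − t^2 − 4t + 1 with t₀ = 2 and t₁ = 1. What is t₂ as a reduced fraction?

9/8

f(2) = 21, f(1) = −3. t₂ = 1 − (−3)·(1 − 2)/((−3) − 21) = 9/8.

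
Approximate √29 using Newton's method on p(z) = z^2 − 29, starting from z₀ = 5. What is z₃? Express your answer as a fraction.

p'(z) = 2z.
p(5) = −4, p'(5) = 10, so z₁ = 5 − (−4)/10 = 27/5.
p(27/5) = 4/25, p'(27/5) = 54/5, so z₂ = (27/5) − (4/25)/(54/5) = 727/135.
p(727/135) = 4/18225, p'(727/135) = 1454/135, so z₃ = (727/135) − (4/18225)/(1454/135) = 528527/98145.

528527/98145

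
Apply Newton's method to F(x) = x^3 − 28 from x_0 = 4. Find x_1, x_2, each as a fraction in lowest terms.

x_1 = 13/4, x_2 = 1031/338

F'(x) = 3x^2.
F(4) = 36, F'(4) = 48, so x_1 = 4 − 36/48 = 13/4.
F(13/4) = 405/64, F'(13/4) = 507/16, so x_2 = (13/4) − (405/64)/(507/16) = 1031/338.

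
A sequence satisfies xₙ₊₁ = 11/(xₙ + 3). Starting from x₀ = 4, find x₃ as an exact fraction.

352/173

x₁ = 11/(4 + 3) = 11/7.
x₂ = 11/(11/7 + 3) = 77/32.
x₃ = 11/(77/32 + 3) = 352/173.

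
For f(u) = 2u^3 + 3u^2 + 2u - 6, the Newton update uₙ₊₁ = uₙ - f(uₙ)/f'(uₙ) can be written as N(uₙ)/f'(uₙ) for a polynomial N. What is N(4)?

f'(u) = 6u^2 + 6u + 2.
N(u) = u·f'(u) - f(u) = u·(6u^2 + 6u + 2) - (2u^3 + 3u^2 + 2u - 6) = 4u^3 + 3u^2 + 6.
N(4) = 310.

310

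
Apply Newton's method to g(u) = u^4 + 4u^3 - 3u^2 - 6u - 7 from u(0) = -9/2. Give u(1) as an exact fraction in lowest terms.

g'(u) = 4u^3 + 12u^2 - 6u - 6.
g(-9/2) = 77/16, g'(-9/2) = -201/2, so u(1) = (-9/2) - (77/16)/(-201/2) = -7159/1608.

-7159/1608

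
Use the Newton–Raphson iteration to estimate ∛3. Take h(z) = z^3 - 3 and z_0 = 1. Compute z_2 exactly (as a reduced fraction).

h'(z) = 3z^2.
h(1) = -2, h'(1) = 3, so z_1 = 1 - (-2)/3 = 5/3.
h(5/3) = 44/27, h'(5/3) = 25/3, so z_2 = (5/3) - (44/27)/(25/3) = 331/225.

331/225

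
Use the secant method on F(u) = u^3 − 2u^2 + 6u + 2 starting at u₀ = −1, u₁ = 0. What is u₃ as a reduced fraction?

F(−1) = −7, F(0) = 2. u₂ = 0 − 2·(0 − (−1))/(2 − (−7)) = −2/9.
F(0) = 2, F(−2/9) = 406/729. u₃ = (−2/9) − (406/729)·((−2/9) − 0)/((406/729) − 2) = −81/263.

−81/263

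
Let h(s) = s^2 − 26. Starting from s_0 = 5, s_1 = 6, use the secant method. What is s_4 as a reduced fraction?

34862/6837

h(5) = −1, h(6) = 10. s_2 = 6 − 10·(6 − 5)/(10 − (−1)) = 56/11.
h(6) = 10, h(56/11) = −10/121. s_3 = (56/11) − (−10/121)·((56/11) − 6)/((−10/121) − 10) = 311/61.
h(56/11) = −10/121, h(311/61) = −25/3721. s_4 = (311/61) − (−25/3721)·((311/61) − (56/11))/((−25/3721) − (−10/121)) = 34862/6837.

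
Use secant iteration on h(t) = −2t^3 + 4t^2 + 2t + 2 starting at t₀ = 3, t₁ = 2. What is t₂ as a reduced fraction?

h(3) = −10, h(2) = 6. t₂ = 2 − 6·(2 − 3)/(6 − (−10)) = 19/8.

19/8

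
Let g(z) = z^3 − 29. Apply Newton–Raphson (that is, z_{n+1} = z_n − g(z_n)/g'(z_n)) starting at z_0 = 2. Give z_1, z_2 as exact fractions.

g'(z) = 3z^2.
g(2) = −21, g'(2) = 12, so z_1 = 2 − (−21)/12 = 15/4.
g(15/4) = 1519/64, g'(15/4) = 675/16, so z_2 = (15/4) − (1519/64)/(675/16) = 4303/1350.

z_1 = 15/4, z_2 = 4303/1350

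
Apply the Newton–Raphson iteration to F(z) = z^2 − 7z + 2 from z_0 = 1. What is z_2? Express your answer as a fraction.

49/165

F'(z) = 2z − 7.
F(1) = −4, F'(1) = −5, so z_1 = 1 − (−4)/(−5) = 1/5.
F(1/5) = 16/25, F'(1/5) = −33/5, so z_2 = (1/5) − (16/25)/(−33/5) = 49/165.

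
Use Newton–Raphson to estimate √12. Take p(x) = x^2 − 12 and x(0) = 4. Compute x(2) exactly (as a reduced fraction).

97/28

p'(x) = 2x.
p(4) = 4, p'(4) = 8, so x(1) = 4 − 4/8 = 7/2.
p(7/2) = 1/4, p'(7/2) = 7, so x(2) = (7/2) − (1/4)/7 = 97/28.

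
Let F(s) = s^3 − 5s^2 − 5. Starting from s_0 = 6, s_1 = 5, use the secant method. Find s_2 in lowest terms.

F(6) = 31, F(5) = −5. s_2 = 5 − (−5)·(5 − 6)/((−5) − 31) = 185/36.

185/36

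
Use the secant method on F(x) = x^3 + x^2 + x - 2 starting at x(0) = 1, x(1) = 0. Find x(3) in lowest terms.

18/19

F(1) = 1, F(0) = -2. x(2) = 0 - (-2)·(0 - 1)/((-2) - 1) = 2/3.
F(0) = -2, F(2/3) = -16/27. x(3) = (2/3) - (-16/27)·((2/3) - 0)/((-16/27) - (-2)) = 18/19.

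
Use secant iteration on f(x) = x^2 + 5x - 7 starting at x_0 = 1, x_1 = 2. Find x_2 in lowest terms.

9/8

f(1) = -1, f(2) = 7. x_2 = 2 - 7·(2 - 1)/(7 - (-1)) = 9/8.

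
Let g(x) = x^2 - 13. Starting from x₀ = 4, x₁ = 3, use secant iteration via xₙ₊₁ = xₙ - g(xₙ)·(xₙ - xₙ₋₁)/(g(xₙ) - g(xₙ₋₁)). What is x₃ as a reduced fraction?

83/23

g(4) = 3, g(3) = -4. x₂ = 3 - (-4)·(3 - 4)/((-4) - 3) = 25/7.
g(3) = -4, g(25/7) = -12/49. x₃ = (25/7) - (-12/49)·((25/7) - 3)/((-12/49) - (-4)) = 83/23.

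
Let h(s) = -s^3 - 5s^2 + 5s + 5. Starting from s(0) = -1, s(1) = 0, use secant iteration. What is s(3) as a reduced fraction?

h(-1) = -4, h(0) = 5. s(2) = 0 - 5·(0 - (-1))/(5 - (-4)) = -5/9.
h(0) = 5, h(-5/9) = 620/729. s(3) = (-5/9) - (620/729)·((-5/9) - 0)/((620/729) - 5) = -81/121.

-81/121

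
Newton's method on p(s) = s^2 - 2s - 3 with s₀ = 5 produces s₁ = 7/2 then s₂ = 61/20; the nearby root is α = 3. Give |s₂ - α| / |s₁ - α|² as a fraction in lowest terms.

s₁ - α = 7/2 - 3 = 1/2, so |s₁ - α| = 1/2.
s₂ - α = 61/20 - 3 = 1/20, so |s₂ - α| = 1/20.
|s₁ - α|² = 1/4.
Ratio = (1/20) / (1/4) = 1/5.

1/5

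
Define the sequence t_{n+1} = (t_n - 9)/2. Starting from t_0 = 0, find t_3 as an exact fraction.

t_1 = (0 - 9)/2 = -9/2.
t_2 = ((-9/2) - 9)/2 = -27/4.
t_3 = ((-27/4) - 9)/2 = -63/8.

-63/8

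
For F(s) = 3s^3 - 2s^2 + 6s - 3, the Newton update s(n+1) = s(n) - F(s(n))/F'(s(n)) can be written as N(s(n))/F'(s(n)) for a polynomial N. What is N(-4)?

-413

F'(s) = 9s^2 - 4s + 6.
N(s) = s·F'(s) - F(s) = s·(9s^2 - 4s + 6) - (3s^3 - 2s^2 + 6s - 3) = 6s^3 - 2s^2 + 3.
N(-4) = -413.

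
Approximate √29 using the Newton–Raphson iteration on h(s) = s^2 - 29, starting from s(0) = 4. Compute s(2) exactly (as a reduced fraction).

h'(s) = 2s.
h(4) = -13, h'(4) = 8, so s(1) = 4 - (-13)/8 = 45/8.
h(45/8) = 169/64, h'(45/8) = 45/4, so s(2) = (45/8) - (169/64)/(45/4) = 3881/720.

3881/720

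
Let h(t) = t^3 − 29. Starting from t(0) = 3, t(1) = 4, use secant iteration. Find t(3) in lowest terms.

157673/51397

h(3) = −2, h(4) = 35. t(2) = 4 − 35·(4 − 3)/(35 − (−2)) = 113/37.
h(4) = 35, h(113/37) = −26040/50653. t(3) = (113/37) − (−26040/50653)·((113/37) − 4)/((−26040/50653) − 35) = 157673/51397.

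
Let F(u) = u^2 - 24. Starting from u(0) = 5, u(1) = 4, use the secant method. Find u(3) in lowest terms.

49/10

F(5) = 1, F(4) = -8. u(2) = 4 - (-8)·(4 - 5)/((-8) - 1) = 44/9.
F(4) = -8, F(44/9) = -8/81. u(3) = (44/9) - (-8/81)·((44/9) - 4)/((-8/81) - (-8)) = 49/10.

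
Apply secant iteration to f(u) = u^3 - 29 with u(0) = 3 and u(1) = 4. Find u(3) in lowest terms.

157673/51397

f(3) = -2, f(4) = 35. u(2) = 4 - 35·(4 - 3)/(35 - (-2)) = 113/37.
f(4) = 35, f(113/37) = -26040/50653. u(3) = (113/37) - (-26040/50653)·((113/37) - 4)/((-26040/50653) - 35) = 157673/51397.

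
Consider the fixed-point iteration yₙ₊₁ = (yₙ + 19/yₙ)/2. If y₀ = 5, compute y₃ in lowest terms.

1839281/421960

y₁ = (5 + 19/5)/2 = 22/5.
y₂ = (22/5 + 19/(22/5))/2 = 959/220.
y₃ = (959/220 + 19/(959/220))/2 = 1839281/421960.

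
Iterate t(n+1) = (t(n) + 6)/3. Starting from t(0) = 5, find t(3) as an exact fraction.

83/27

t(1) = (5 + 6)/3 = 11/3.
t(2) = ((11/3) + 6)/3 = 29/9.
t(3) = ((29/9) + 6)/3 = 83/27.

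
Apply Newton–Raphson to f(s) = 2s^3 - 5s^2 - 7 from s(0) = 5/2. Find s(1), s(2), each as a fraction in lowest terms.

s(1) = 153/50, s(2) = 4674529/1598850

f'(s) = 6s^2 - 10s.
f(5/2) = -7, f'(5/2) = 25/2, so s(1) = (5/2) - (-7)/(25/2) = 153/50.
f(153/50) = 54488/15625, f'(153/50) = 31977/1250, so s(2) = (153/50) - (54488/15625)/(31977/1250) = 4674529/1598850.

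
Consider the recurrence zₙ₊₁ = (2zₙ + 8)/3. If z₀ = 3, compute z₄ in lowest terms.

z₁ = (2·3 + 8)/3 = 14/3.
z₂ = (2·(14/3) + 8)/3 = 52/9.
z₃ = (2·(52/9) + 8)/3 = 176/27.
z₄ = (2·(176/27) + 8)/3 = 568/81.

568/81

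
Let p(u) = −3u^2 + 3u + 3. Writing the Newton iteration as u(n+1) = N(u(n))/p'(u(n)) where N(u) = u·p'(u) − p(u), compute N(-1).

p'(u) = −6u + 3.
N(u) = u·p'(u) − p(u) = u·(−6u + 3) − (−3u^2 + 3u + 3) = −3u^2 − 3.
N(-1) = −6.

−6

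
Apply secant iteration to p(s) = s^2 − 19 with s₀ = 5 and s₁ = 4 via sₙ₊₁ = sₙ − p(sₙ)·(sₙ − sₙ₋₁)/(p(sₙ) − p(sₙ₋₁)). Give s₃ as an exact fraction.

p(5) = 6, p(4) = −3. s₂ = 4 − (−3)·(4 − 5)/((−3) − 6) = 13/3.
p(4) = −3, p(13/3) = −2/9. s₃ = (13/3) − (−2/9)·((13/3) − 4)/((−2/9) − (−3)) = 109/25.

109/25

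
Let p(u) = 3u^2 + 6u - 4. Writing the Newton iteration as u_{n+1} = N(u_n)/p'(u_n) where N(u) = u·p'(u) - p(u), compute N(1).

p'(u) = 6u + 6.
N(u) = u·p'(u) - p(u) = u·(6u + 6) - (3u^2 + 6u - 4) = 3u^2 + 4.
N(1) = 7.

7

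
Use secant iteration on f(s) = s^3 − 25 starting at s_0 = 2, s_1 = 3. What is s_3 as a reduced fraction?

f(2) = −17, f(3) = 2. s_2 = 3 − 2·(3 − 2)/(2 − (−17)) = 55/19.
f(3) = 2, f(55/19) = −5100/6859. s_3 = (55/19) − (−5100/6859)·((55/19) − 3)/((−5100/6859) − 2) = 27505/9409.

27505/9409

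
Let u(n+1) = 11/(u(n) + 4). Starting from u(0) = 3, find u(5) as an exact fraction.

14971/8007

u(1) = 11/(3 + 4) = 11/7.
u(2) = 11/(11/7 + 4) = 77/39.
u(3) = 11/(77/39 + 4) = 429/233.
u(4) = 11/(429/233 + 4) = 2563/1361.
u(5) = 11/(2563/1361 + 4) = 14971/8007.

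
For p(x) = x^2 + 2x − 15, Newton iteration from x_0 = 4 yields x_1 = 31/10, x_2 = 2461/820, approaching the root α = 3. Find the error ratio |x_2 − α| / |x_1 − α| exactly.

x_1 − α = 31/10 − 3 = 1/10, so |x_1 − α| = 1/10.
x_2 − α = 2461/820 − 3 = 1/820, so |x_2 − α| = 1/820.
Ratio = (1/820) / (1/10) = 1/82.

1/82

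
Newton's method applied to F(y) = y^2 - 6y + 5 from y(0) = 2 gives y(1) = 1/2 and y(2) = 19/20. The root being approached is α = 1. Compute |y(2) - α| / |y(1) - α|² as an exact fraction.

1/5

y(1) - α = 1/2 - 1 = -1/2, so |y(1) - α| = 1/2.
y(2) - α = 19/20 - 1 = -1/20, so |y(2) - α| = 1/20.
|y(1) - α|² = 1/4.
Ratio = (1/20) / (1/4) = 1/5.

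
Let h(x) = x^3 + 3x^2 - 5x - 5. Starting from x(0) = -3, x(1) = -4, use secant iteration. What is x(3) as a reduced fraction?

h(-3) = 10, h(-4) = -1. x(2) = (-4) - (-1)·((-4) - (-3))/((-1) - 10) = -43/11.
h(-4) = -1, h(-43/11) = 870/1331. x(3) = (-43/11) - (870/1331)·((-43/11) - (-4))/((870/1331) - (-1)) = -8683/2201.

-8683/2201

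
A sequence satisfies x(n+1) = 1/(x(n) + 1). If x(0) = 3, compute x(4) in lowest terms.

9/14

x(1) = 1/(3 + 1) = 1/4.
x(2) = 1/(1/4 + 1) = 4/5.
x(3) = 1/(4/5 + 1) = 5/9.
x(4) = 1/(5/9 + 1) = 9/14.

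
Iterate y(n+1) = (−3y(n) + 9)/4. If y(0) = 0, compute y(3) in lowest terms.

117/64

y(1) = (−3·0 + 9)/4 = 9/4.
y(2) = (−3·(9/4) + 9)/4 = 9/16.
y(3) = (−3·(9/16) + 9)/4 = 117/64.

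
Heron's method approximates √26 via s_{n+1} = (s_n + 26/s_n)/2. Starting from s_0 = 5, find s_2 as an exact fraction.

5201/1020

s_1 = (5 + 26/5)/2 = 51/10.
s_2 = (51/10 + 26/(51/10))/2 = 5201/1020.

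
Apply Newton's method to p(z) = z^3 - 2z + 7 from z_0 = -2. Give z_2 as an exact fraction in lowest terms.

p'(z) = 3z^2 - 2.
p(-2) = 3, p'(-2) = 10, so z_1 = (-2) - 3/10 = -23/10.
p(-23/10) = -567/1000, p'(-23/10) = 1387/100, so z_2 = (-23/10) - (-567/1000)/(1387/100) = -15667/6935.

-15667/6935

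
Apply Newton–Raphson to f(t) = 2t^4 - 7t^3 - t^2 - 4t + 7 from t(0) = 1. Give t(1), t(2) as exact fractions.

t(1) = 16/19, t(2) = 1700983/2058916

f'(t) = 8t^3 - 21t^2 - 2t - 4.
f(1) = -3, f'(1) = -19, so t(1) = 1 - (-3)/(-19) = 16/19.
f(16/19) = -32841/130321, f'(16/19) = -108364/6859, so t(2) = (16/19) - (-32841/130321)/(-108364/6859) = 1700983/2058916.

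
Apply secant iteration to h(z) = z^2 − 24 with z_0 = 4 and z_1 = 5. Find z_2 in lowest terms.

44/9

h(4) = −8, h(5) = 1. z_2 = 5 − 1·(5 − 4)/(1 − (−8)) = 44/9.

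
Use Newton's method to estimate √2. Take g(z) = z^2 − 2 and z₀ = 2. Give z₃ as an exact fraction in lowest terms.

g'(z) = 2z.
g(2) = 2, g'(2) = 4, so z₁ = 2 − 2/4 = 3/2.
g(3/2) = 1/4, g'(3/2) = 3, so z₂ = (3/2) − (1/4)/3 = 17/12.
g(17/12) = 1/144, g'(17/12) = 17/6, so z₃ = (17/12) − (1/144)/(17/6) = 577/408.

577/408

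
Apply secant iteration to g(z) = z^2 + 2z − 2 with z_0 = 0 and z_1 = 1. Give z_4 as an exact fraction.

g(0) = −2, g(1) = 1. z_2 = 1 − 1·(1 − 0)/(1 − (−2)) = 2/3.
g(1) = 1, g(2/3) = −2/9. z_3 = (2/3) − (−2/9)·((2/3) − 1)/((−2/9) − 1) = 8/11.
g(2/3) = −2/9, g(8/11) = −2/121. z_4 = (8/11) − (−2/121)·((8/11) − (2/3))/((−2/121) − (−2/9)) = 41/56.

41/56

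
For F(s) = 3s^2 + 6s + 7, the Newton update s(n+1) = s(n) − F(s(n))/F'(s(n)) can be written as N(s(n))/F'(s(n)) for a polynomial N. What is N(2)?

F'(s) = 6s + 6.
N(s) = s·F'(s) − F(s) = s·(6s + 6) − (3s^2 + 6s + 7) = 3s^2 − 7.
N(2) = 5.

5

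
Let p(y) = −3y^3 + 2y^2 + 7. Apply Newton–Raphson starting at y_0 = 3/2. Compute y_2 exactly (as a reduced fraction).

p'(y) = −9y^2 + 4y.
p(3/2) = 11/8, p'(3/2) = −57/4, so y_1 = (3/2) − (11/8)/(−57/4) = 91/57.
p(91/57) = −6776/61731, p'(91/57) = −17927/1083, so y_2 = (91/57) − (−6776/61731)/(−17927/1083) = 77361/48659.

77361/48659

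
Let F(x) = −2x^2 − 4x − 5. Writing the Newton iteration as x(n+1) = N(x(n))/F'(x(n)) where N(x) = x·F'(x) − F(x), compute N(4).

−27

F'(x) = −4x − 4.
N(x) = x·F'(x) − F(x) = x·(−4x − 4) − (−2x^2 − 4x − 5) = −2x^2 + 5.
N(4) = −27.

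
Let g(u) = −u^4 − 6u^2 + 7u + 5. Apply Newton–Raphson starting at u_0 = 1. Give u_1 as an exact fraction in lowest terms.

g'(u) = −4u^3 − 12u + 7.
g(1) = 5, g'(1) = −9, so u_1 = 1 − 5/(−9) = 14/9.

14/9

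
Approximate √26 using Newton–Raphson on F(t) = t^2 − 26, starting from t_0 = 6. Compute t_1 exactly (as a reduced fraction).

F'(t) = 2t.
F(6) = 10, F'(6) = 12, so t_1 = 6 − 10/12 = 31/6.

31/6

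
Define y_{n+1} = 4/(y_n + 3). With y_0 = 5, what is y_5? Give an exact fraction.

460/461

y_1 = 4/(5 + 3) = 1/2.
y_2 = 4/(1/2 + 3) = 8/7.
y_3 = 4/(8/7 + 3) = 28/29.
y_4 = 4/(28/29 + 3) = 116/115.
y_5 = 4/(116/115 + 3) = 460/461.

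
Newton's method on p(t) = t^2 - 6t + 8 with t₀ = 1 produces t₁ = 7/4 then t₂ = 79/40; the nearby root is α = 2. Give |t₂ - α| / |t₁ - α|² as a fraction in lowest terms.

2/5

t₁ - α = 7/4 - 2 = -1/4, so |t₁ - α| = 1/4.
t₂ - α = 79/40 - 2 = -1/40, so |t₂ - α| = 1/40.
|t₁ - α|² = 1/16.
Ratio = (1/40) / (1/16) = 2/5.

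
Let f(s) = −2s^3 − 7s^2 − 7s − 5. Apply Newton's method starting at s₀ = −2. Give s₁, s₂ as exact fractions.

f'(s) = −6s^2 − 14s − 7.
f(−2) = −3, f'(−2) = −3, so s₁ = (−2) − (−3)/(−3) = −3.
f(−3) = 7, f'(−3) = −19, so s₂ = (−3) − 7/(−19) = −50/19.

s₁ = −3, s₂ = −50/19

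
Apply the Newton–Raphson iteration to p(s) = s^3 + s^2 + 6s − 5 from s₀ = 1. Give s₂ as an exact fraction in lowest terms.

p'(s) = 3s^2 + 2s + 6.
p(1) = 3, p'(1) = 11, so s₁ = 1 − 3/11 = 8/11.
p(8/11) = 369/1331, p'(8/11) = 1094/121, so s₂ = (8/11) − (369/1331)/(1094/121) = 8383/12034.

8383/12034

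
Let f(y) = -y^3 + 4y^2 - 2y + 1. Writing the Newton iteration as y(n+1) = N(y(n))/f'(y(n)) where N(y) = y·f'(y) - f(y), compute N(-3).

f'(y) = -3y^2 + 8y - 2.
N(y) = y·f'(y) - f(y) = y·(-3y^2 + 8y - 2) - (-y^3 + 4y^2 - 2y + 1) = -2y^3 + 4y^2 - 1.
N(-3) = 89.

89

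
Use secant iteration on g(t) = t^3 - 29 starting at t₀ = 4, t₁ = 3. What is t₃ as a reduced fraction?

g(4) = 35, g(3) = -2. t₂ = 3 - (-2)·(3 - 4)/((-2) - 35) = 113/37.
g(3) = -2, g(113/37) = -26040/50653. t₃ = (113/37) - (-26040/50653)·((113/37) - 3)/((-26040/50653) - (-2)) = 115637/37633.

115637/37633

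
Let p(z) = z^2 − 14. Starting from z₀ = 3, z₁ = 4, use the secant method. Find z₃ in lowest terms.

101/27

p(3) = −5, p(4) = 2. z₂ = 4 − 2·(4 − 3)/(2 − (−5)) = 26/7.
p(4) = 2, p(26/7) = −10/49. z₃ = (26/7) − (−10/49)·((26/7) − 4)/((−10/49) − 2) = 101/27.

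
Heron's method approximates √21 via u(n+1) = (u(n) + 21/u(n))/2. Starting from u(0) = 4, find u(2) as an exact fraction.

u(1) = (4 + 21/4)/2 = 37/8.
u(2) = (37/8 + 21/(37/8))/2 = 2713/592.

2713/592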